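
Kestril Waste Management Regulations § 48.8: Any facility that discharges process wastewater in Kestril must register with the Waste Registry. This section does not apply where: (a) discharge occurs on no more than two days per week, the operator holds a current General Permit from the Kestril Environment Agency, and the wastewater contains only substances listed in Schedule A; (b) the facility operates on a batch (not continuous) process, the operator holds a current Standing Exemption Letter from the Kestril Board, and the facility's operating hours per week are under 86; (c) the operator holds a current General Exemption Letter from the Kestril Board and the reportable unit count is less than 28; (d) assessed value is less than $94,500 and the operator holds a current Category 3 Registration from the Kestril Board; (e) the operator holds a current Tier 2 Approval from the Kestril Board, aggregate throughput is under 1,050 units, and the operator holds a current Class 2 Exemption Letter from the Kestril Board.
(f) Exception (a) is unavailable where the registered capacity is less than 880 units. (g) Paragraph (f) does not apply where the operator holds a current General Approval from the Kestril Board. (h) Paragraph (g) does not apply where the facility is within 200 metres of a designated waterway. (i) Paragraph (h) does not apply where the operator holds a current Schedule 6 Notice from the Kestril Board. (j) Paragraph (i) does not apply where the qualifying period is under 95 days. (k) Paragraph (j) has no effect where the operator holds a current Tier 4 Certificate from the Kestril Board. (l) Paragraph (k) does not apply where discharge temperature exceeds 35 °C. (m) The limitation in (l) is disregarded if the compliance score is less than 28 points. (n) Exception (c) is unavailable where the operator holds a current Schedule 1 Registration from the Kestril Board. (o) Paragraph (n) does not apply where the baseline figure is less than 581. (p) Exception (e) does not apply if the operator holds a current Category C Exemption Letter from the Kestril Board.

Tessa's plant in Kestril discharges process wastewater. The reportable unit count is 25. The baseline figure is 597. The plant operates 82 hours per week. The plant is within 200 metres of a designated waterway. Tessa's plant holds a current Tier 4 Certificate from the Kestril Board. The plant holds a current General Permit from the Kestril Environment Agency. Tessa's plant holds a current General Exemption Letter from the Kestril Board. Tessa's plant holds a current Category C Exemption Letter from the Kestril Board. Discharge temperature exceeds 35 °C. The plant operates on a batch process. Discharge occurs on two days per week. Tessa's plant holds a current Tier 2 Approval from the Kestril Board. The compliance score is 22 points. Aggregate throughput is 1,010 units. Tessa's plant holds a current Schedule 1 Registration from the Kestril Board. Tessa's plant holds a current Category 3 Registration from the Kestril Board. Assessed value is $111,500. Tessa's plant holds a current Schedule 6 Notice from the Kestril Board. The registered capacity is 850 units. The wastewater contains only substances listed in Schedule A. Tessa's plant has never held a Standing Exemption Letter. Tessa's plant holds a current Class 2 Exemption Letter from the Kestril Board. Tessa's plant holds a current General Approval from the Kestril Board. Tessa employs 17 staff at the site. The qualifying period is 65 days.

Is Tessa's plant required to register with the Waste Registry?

Exception (a) is satisfied on its face — discharge occurs on no more than two days per week; a current General Permit is held; the wastewater is Schedule-A-only. As to paragraphs (f)–(m): (f) would limit (a) — the registered capacity is 850 units, less than the 880 units limit — but (g) sets (f) aside: (g) is engaged — a current General Approval is held. (h) operates (the plant is within 200 m of a designated waterway), but is overridden by (i): (i) is triggered — a current Schedule 6 Notice is held. (j) is engaged (the qualifying period is 65 days, under the 95 days limit), but yields to (k): (k) operates — a current Tier 4 Certificate is held. (l) is engaged (discharge temperature exceeds 35 °C), but is set aside by (m): (m) operates against (l): the compliance score is 22 points, less than the 28 points limit. Exception (a) stands.
Exception (b) does not apply: the Standing Exemption Letter is not current.
All of (c)'s requirements are met (a current General Exemption Letter is held; the reportable unit count is 25, less than the 28 limit). However, paragraphs (n)–(o) must be considered: (n) operates — a current Schedule 1 Registration is held. (o) is not triggered (the baseline figure is 597, not less than 581), so (n) stands. So (c) is unavailable.
Exception (d) fails — assessed value is $111,500, not less than $94,500.
All of (e)'s requirements are met (a current Tier 2 Approval is held; aggregate throughput is 1,010 units, under the 1,050 units limit; a current Class 2 Exemption Letter is held). However, paragraph (p) must be considered: (p) operates against (e): a current Category C Exemption Letter is held. So (e) is unavailable.

No — exception (a) applies; Tessa's plant is not required to register with the Waste Registry.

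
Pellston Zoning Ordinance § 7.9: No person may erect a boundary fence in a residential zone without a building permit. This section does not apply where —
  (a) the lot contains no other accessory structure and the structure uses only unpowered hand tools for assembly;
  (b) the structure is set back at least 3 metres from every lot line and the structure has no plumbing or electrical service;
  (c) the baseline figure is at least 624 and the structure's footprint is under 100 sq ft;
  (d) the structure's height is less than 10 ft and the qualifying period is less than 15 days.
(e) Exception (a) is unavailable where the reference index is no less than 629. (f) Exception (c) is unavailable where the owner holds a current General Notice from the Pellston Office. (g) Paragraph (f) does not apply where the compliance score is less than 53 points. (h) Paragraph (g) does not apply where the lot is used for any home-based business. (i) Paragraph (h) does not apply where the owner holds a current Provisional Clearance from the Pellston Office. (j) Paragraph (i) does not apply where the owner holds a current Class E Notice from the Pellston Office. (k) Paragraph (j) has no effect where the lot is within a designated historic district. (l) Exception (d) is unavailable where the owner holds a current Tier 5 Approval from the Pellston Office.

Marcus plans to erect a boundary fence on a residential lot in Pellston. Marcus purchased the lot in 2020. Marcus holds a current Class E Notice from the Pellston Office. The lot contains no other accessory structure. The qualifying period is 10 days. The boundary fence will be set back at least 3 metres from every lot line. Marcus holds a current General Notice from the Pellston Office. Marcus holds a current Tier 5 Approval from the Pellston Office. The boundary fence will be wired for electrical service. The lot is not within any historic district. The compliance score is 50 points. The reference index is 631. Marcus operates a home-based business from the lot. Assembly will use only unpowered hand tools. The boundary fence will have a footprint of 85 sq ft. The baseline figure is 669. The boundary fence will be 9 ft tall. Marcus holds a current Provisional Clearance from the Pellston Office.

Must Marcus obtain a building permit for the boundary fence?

Yes — Marcus must obtain a building permit.

All of (a)'s requirements are met (the lot has no other accessory structure; assembly uses only hand tools). But: (e) operates against (a): the reference index is 631, meeting the 629 threshold. So (a) is unavailable.
Exception (b) requires that the structure has no plumbing or electrical service; but electrical service is planned, so (b) is unavailable.
Exception (c) is satisfied on its face — the baseline figure is 669, meeting the 624 threshold; the structure's footprint is 85 sq ft, under the 100 sq ft limit. But applying paragraphs (f)–(k): (f) operates — a current General Notice is held. (g) would limit (f) — the compliance score is 50 points, less than the 53 points limit — but (h) sets (g) aside: (h) applies — a home-based business operates on the lot. (i) would limit (h) — a current Provisional Clearance is held — but (j) sets (i) aside: (j) is engaged — a current Class E Notice is held. (k), which would lift (j), is inapplicable — the lot is not in a historic district. So (c) is unavailable.
Exception (d) is satisfied on its face — the structure's height is 9 ft, less than the 10 ft limit; the qualifying period is 10 days, less than the 15 days limit. However, paragraph (l) must be considered: (l) operates against (d): a current Tier 5 Approval is held. Exception (d) does not apply.
No exception applies. The general rule governs.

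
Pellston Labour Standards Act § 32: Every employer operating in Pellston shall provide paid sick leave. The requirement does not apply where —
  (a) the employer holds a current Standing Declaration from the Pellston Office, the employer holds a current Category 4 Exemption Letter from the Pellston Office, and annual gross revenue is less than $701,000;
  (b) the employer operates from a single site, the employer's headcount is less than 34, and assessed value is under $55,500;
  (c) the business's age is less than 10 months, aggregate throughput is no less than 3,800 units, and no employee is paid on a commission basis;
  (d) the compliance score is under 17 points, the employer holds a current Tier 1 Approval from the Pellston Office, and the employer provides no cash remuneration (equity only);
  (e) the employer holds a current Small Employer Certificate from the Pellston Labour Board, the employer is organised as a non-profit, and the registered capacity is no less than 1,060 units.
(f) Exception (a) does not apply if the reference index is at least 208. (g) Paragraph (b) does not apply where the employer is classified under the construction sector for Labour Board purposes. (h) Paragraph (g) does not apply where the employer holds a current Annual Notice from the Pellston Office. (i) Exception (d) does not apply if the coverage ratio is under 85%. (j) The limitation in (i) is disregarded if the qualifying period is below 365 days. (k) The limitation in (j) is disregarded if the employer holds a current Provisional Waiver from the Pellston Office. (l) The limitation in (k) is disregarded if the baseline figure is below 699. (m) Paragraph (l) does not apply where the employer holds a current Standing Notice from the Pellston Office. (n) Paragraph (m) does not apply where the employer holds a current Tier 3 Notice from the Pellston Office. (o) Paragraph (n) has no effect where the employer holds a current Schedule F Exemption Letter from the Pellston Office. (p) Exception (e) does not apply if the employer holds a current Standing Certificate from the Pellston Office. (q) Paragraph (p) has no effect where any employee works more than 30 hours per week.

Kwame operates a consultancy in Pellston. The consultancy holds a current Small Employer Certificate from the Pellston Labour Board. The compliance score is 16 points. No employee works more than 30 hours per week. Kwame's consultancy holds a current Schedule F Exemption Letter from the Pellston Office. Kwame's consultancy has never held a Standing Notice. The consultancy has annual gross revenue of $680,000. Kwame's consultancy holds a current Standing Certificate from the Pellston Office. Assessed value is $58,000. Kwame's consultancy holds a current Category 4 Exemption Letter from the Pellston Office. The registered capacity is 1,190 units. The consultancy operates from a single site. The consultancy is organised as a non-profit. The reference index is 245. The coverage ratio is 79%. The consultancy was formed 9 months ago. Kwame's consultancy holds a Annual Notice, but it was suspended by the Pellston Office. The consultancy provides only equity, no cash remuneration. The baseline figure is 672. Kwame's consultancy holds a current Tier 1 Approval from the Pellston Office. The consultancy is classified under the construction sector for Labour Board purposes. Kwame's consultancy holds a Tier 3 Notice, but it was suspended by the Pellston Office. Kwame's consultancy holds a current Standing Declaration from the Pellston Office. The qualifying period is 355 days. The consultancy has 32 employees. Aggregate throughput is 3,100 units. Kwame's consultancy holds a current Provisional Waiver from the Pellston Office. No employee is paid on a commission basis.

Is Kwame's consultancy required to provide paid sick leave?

No — exception (d) applies; Kwame's consultancy is not required to provide paid sick leave.

Exception (a)'s conditions are all satisfied: a current Standing Declaration is held; a current Category 4 Exemption Letter is held; annual gross revenue is $680,000, less than the $701,000 limit. But: (f) is engaged — the reference index is 245, meeting the 208 threshold. So (a) is unavailable.
Exception (b) does not apply: assessed value is $58,000, not under $55,500.
Exception (c) does not apply: aggregate throughput is 3,100 units, short of 3,800 units.
Exception (d): the compliance score is 16 points, under the 17 points limit; a current Tier 1 Approval is held; remuneration is equity-only — every condition holds. Applying paragraphs (i)–(o): (i) would limit (d) — the coverage ratio is 79%, under the 85% limit — but (j) sets (i) aside: (j) is triggered — the qualifying period is 355 days, below the 365 days limit. (k) would limit (j) — a current Provisional Waiver is held — but (l) sets (k) aside: (l) is engaged — the baseline figure is 672, below the 699 limit. (m) is not engaged (the Standing Notice is not current), so (l) stands. (d) remains available.
All of (e)'s requirements are met (a current Small Employer Certificate is held; the employer is a non-profit; the registered capacity is 1,190 units, meeting the 1,060 units threshold). However, paragraphs (p)–(q) must be considered: (p) operates against (e): a current Standing Certificate is held. (q), which would lift (p), is inapplicable — no employee exceeds 30 hours/week. (e) is therefore removed.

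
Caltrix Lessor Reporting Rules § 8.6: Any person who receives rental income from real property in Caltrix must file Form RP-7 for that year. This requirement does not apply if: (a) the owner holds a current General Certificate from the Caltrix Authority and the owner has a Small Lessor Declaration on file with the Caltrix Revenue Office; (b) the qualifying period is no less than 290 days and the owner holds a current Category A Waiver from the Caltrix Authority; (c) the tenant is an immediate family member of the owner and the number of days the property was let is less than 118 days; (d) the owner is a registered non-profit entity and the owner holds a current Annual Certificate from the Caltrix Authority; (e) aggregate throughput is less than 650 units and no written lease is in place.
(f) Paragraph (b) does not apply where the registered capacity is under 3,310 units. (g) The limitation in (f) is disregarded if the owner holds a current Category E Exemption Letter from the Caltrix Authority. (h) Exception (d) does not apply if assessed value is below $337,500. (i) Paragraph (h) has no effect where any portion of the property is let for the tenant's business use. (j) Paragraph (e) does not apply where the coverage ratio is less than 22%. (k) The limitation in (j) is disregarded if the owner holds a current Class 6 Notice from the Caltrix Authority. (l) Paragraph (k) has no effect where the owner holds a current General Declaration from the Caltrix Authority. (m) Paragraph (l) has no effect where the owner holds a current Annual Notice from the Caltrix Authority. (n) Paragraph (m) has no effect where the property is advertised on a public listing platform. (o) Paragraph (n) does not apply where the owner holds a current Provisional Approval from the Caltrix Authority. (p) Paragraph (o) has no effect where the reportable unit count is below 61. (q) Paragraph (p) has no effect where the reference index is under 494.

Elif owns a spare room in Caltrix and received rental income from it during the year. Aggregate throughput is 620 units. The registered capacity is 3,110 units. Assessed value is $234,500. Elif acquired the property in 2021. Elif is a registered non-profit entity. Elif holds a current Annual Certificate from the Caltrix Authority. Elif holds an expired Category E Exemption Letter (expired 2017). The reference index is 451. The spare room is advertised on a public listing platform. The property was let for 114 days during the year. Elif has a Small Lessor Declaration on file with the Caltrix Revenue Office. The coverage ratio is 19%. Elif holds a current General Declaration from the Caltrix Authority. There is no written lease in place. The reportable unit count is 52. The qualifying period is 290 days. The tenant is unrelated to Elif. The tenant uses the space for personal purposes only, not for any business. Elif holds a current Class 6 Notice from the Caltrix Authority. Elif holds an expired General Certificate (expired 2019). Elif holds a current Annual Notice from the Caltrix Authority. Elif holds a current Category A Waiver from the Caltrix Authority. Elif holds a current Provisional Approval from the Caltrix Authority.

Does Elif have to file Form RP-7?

No — exception (e) applies; Elif is not required to file Form RP-7.

Exception (a) does not apply: the General Certificate is not current.
Exception (b) is satisfied on its face — the qualifying period is 290 days, meeting the 290 days threshold; a current Category A Waiver is held. But: (f) operates — the registered capacity is 3,110 units, under the 3,310 units limit. (g) is not engaged (the Category E Exemption Letter is not current), so (f) stands. So (b) is unavailable.
Exception (c) requires that the tenant is an immediate family member of the owner; but the tenant is unrelated to the owner, so (c) is unavailable.
All of (d)'s requirements are met (Elif is a registered non-profit; a current Annual Certificate is held). But: (h) is engaged — assessed value is $234,500, below the $337,500 limit. (i), which would lift (h), is not triggered — the space is used for personal purposes only. Exception (d) does not apply.
Exception (e)'s conditions are all satisfied: aggregate throughput is 620 units, less than the 650 units limit; there is no written lease. Under paragraphs (j)–(q): (j) would limit (e) — the coverage ratio is 19%, less than the 22% limit — but (k) sets (j) aside: (k) operates against (j): a current Class 6 Notice is held. (l) would limit (k) — a current General Declaration is held — but (m) sets (l) aside: (m) is engaged — a current Annual Notice is held. (n) would limit (m) — the property is publicly advertised — but (o) sets (n) aside: (o) operates against (n): a current Provisional Approval is held. (p) would limit (o) — the reportable unit count is 52, below the 61 limit — but (q) sets (p) aside: (q) is engaged — the reference index is 451, under the 494 limit. Exception (e) stands.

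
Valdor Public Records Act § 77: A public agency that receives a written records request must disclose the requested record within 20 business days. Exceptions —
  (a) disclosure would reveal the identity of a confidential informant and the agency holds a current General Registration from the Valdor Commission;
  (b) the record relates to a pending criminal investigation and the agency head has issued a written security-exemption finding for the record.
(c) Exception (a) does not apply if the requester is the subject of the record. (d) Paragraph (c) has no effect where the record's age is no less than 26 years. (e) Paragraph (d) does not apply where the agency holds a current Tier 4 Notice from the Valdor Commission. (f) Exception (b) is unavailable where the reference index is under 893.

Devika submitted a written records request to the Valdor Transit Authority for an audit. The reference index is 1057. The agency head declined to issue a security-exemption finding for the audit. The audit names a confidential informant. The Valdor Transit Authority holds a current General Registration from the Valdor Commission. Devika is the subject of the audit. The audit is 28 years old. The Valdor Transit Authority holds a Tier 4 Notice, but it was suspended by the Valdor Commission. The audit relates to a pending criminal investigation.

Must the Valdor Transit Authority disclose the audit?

No — exception (a) applies; the Valdor Transit Authority is not required to disclose the audit.

Exception (a) is satisfied on its face — the audit names a confidential informant; a current General Registration is held. Under paragraphs (c)–(e): (c) would limit (a) — Devika is the subject of the audit — but (d) sets (c) aside: (d) is triggered — the record's age is 28 years, meeting the 26 years threshold. (e) does not operate here (the Tier 4 Notice is not current), so (d) stands. So (a) applies.
Exception (b) requires that the agency head has issued a written security-exemption finding for the record; but the agency head declined to issue a security-exemption finding, so (b) is unavailable.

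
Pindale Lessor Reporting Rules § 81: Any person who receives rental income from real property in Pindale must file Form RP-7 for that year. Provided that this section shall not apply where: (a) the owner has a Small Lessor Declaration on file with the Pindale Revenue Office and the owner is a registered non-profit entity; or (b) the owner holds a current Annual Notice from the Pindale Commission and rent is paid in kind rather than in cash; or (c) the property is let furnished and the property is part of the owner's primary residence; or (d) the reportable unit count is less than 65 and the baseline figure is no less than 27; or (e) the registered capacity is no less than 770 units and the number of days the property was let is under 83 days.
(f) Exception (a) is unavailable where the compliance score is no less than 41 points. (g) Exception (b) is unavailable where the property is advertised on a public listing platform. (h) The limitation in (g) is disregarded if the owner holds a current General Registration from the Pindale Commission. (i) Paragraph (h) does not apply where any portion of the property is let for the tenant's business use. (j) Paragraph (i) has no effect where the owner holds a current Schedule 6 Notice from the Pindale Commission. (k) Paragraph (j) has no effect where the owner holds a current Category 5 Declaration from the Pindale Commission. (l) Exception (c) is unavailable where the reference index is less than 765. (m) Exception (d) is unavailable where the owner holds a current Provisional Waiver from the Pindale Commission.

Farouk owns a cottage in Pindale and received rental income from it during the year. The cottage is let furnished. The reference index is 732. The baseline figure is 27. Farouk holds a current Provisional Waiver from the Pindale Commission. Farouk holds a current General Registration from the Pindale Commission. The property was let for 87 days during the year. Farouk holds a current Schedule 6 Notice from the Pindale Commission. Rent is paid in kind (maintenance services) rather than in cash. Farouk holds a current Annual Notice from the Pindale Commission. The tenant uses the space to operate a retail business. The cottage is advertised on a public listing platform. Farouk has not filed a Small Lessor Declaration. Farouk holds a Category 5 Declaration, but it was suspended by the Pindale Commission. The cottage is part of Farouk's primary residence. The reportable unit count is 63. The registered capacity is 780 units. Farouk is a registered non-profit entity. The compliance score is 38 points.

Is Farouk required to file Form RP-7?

No — exception (b) applies; Farouk is not required to file Form RP-7.

Exception (a) does not apply: no Small Lessor Declaration is on file.
Exception (b)'s conditions are all satisfied: a current Annual Notice is held; rent is paid in kind. As to paragraphs (g)–(k): (g) would limit (b) — the property is publicly advertised — but (h) sets (g) aside: (h) applies — a current General Registration is held. (i) is engaged (the space is let for business use), but is set aside by (j): (j) operates — a current Schedule 6 Notice is held. (k) is not triggered (there is no Category 5 Declaration in force), so (j) stands. So (b) applies.
Exception (c): the property is let furnished; the cottage is part of the primary residence — every condition holds. Turning to paragraph (l): (l) operates against (c): the reference index is 732, less than the 765 limit. (c) is therefore removed.
All of (d)'s requirements are met (the reportable unit count is 63, less than the 65 limit; the baseline figure is 27, meeting the 27 threshold). However, paragraph (m) must be considered: (m) is triggered — a current Provisional Waiver is held. Exception (d) does not apply.
Exception (e) does not apply: the number of days the property was let is 87 days, not under 83 days.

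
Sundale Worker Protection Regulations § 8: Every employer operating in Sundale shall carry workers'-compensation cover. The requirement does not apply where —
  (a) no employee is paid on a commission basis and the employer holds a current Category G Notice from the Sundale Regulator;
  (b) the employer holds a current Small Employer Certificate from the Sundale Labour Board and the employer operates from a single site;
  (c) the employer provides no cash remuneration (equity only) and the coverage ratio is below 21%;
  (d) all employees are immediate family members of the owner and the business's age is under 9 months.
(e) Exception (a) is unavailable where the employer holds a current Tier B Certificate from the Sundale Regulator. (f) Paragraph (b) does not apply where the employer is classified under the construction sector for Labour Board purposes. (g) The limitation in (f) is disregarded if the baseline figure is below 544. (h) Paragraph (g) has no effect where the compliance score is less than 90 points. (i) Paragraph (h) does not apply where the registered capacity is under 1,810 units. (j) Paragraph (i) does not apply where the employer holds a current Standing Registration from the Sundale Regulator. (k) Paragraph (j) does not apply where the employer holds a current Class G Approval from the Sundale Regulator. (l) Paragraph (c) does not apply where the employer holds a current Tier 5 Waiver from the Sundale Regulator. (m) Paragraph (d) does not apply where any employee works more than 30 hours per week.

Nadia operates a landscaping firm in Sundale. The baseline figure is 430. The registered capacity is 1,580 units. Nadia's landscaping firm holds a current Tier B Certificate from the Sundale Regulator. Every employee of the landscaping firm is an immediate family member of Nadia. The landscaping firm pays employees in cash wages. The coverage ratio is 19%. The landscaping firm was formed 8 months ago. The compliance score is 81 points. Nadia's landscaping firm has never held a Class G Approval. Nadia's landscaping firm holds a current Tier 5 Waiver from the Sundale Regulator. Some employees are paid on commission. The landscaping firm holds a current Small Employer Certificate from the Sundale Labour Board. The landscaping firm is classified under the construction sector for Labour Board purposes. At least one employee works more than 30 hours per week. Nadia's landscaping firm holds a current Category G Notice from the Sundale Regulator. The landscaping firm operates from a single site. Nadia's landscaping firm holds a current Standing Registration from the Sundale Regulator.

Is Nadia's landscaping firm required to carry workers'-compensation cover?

Yes — Nadia's landscaping firm must carry workers'-compensation cover.

Exception (a) fails — some employees are paid on commission.
All of (b)'s requirements are met (a current Small Employer Certificate is held; the employer operates from a single site). Turning to paragraphs (f)–(k): (f) operates — the landscaping firm is classified under the construction sector. (g) would limit (f) — the baseline figure is 430, below the 544 limit — but (h) sets (g) aside: (h) operates against (g): the compliance score is 81 points, less than the 90 points limit. (i) is engaged (the registered capacity is 1,580 units, under the 1,810 units limit), but yields to (j): (j) operates — a current Standing Registration is held. (k), which would lift (j), is not triggered — there is no Class G Approval in force. Exception (b) does not apply.
Exception (c) does not apply: employees are paid cash wages.
Exception (d) is satisfied on its face — every employee is an immediate family member; the business's age is 8 months, under the 9 months limit. But: (m) operates against (d): at least one employee exceeds 30 hours/week. Exception (d) does not apply.
None of the exceptions is available; § 8 applies in full.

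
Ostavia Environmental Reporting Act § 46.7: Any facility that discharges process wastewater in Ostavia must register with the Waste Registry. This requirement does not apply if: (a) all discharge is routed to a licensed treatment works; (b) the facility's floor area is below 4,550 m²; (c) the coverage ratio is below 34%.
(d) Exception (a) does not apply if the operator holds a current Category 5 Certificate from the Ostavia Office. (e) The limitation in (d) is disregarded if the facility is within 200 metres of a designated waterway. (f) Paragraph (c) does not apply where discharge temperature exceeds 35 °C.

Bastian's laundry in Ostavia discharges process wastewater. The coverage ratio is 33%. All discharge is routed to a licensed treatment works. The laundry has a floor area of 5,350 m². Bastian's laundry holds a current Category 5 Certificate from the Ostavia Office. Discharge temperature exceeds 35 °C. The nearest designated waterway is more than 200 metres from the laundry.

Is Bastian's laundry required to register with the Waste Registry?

Yes — Bastian's laundry must register with the Waste Registry.

All of (a)'s requirements are met (discharge is routed to a licensed treatment works). However, paragraphs (d)–(e) must be considered: (d) operates against (a): a current Category 5 Certificate is held. (e) is not engaged (the laundry is more than 200 m from any designated waterway), so (d) stands. So (a) is unavailable.
Exception (b) fails — the facility's floor area is 5,350 m², not below 4,550 m².
Exception (c)'s conditions are all satisfied: the coverage ratio is 33%, below the 34% limit. But applying paragraph (f): (f) operates against (c): discharge temperature exceeds 35 °C. Exception (c) does not apply.
None of the exceptions is available; § 46.7 applies in full.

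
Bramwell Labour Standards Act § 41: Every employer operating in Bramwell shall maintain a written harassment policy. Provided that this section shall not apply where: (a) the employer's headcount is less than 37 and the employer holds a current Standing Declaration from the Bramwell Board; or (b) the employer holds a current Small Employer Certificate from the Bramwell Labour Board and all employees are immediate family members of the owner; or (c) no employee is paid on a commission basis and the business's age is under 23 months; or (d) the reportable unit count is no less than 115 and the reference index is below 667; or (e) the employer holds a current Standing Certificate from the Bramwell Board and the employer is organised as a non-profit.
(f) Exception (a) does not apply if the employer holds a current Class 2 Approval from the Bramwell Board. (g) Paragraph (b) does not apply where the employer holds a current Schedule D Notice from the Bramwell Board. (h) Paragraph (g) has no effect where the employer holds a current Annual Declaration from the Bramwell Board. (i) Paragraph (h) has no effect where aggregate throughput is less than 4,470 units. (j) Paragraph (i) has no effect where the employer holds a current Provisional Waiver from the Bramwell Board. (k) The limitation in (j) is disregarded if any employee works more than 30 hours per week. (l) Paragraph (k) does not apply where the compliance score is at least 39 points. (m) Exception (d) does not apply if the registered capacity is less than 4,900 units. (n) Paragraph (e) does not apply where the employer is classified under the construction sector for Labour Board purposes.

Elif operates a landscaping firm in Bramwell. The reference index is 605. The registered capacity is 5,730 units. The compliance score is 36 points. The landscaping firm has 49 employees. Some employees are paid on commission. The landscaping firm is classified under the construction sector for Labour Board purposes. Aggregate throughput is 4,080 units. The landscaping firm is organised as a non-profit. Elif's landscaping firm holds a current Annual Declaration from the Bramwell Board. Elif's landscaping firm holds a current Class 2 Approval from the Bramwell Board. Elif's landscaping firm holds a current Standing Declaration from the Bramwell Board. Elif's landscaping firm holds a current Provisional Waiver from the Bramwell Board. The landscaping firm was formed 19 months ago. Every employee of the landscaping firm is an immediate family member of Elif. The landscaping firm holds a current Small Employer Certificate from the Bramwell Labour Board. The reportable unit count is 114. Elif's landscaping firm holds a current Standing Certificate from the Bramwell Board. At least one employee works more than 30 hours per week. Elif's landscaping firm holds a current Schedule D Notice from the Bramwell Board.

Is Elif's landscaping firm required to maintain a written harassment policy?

Yes — Elif's landscaping firm must maintain a written harassment policy.

Exception (a) does not apply: the employer's headcount is 49, not less than 37.
Exception (b): a current Small Employer Certificate is held; every employee is an immediate family member — every condition holds. However, paragraphs (g)–(l) must be considered: (g) applies — a current Schedule D Notice is held. (h) is engaged (a current Annual Declaration is held), but is itself disapplied by (i): (i) applies — aggregate throughput is 4,080 units, less than the 4,470 units limit. (j) is engaged (a current Provisional Waiver is held), but yields to (k): (k) operates against (j): at least one employee exceeds 30 hours/week. (l) is inapplicable (the compliance score is 36 points, short of 39 points), so (k) stands. So (b) is unavailable.
Exception (c) does not apply: some employees are paid on commission.
Exception (d) requires that the reportable unit count is no less than 115; but the reportable unit count is 114, short of 115, so (d) is unavailable.
All of (e)'s requirements are met (a current Standing Certificate is held; the employer is a non-profit). But applying paragraph (n): (n) is triggered — the landscaping firm is classified under the construction sector. Exception (e) does not apply.
None of the exceptions is available; § 41 applies in full.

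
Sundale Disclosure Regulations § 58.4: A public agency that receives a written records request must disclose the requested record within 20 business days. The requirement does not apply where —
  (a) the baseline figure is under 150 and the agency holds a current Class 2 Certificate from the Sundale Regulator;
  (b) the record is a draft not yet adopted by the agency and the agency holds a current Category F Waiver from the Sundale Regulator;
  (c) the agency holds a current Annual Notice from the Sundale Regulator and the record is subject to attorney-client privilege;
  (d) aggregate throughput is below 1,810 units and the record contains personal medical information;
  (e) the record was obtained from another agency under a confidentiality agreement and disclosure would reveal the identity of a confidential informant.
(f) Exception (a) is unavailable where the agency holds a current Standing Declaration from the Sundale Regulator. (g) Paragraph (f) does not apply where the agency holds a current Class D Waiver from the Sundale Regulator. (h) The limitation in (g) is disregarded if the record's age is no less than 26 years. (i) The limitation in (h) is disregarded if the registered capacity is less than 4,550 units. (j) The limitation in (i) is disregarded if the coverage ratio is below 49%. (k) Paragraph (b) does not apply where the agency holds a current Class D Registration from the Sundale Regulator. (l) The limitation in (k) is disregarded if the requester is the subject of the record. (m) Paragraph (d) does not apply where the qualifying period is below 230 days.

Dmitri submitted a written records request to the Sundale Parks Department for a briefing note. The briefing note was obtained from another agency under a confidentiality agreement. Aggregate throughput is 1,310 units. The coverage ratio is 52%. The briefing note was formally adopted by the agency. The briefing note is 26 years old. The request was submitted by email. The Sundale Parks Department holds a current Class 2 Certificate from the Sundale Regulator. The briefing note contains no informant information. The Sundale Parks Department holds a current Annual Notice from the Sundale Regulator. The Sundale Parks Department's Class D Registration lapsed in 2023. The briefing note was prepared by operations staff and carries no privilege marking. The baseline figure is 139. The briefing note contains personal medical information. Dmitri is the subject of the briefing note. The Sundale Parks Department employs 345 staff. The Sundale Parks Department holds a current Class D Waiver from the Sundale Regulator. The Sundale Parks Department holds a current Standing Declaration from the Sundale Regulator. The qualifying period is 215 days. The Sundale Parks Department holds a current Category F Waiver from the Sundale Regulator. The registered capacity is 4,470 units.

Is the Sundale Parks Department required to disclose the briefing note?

Exception (a): the baseline figure is 139, under the 150 limit; a current Class 2 Certificate is held — every condition holds. As to paragraphs (f)–(j): (f) would limit (a) — a current Standing Declaration is held — but (g) sets (f) aside: (g) operates against (f): a current Class D Waiver is held. (h) would limit (g) — the record's age is 26 years, meeting the 26 years threshold — but (i) sets (h) aside: (i) applies — the registered capacity is 4,470 units, less than the 4,550 units limit. (j), which would lift (i), does not operate here — the coverage ratio is 52%, not below 49%. Exception (a) stands.
Exception (b) requires that the record is a draft not yet adopted by the agency; but the briefing note has been formally adopted, so (b) is unavailable.
Exception (c) requires that the record is subject to attorney-client privilege; but the briefing note carries no privilege marking, so (c) is unavailable.
Exception (d) is satisfied on its face — aggregate throughput is 1,310 units, below the 1,810 units limit; the briefing note contains personal medical information. But: (m) is engaged — the qualifying period is 215 days, below the 230 days limit. So (d) is unavailable.
Exception (e) requires that disclosure would reveal the identity of a confidential informant; but the briefing note contains no informant information, so (e) is unavailable.

No — exception (a) applies; the Sundale Parks Department is not required to disclose the briefing note.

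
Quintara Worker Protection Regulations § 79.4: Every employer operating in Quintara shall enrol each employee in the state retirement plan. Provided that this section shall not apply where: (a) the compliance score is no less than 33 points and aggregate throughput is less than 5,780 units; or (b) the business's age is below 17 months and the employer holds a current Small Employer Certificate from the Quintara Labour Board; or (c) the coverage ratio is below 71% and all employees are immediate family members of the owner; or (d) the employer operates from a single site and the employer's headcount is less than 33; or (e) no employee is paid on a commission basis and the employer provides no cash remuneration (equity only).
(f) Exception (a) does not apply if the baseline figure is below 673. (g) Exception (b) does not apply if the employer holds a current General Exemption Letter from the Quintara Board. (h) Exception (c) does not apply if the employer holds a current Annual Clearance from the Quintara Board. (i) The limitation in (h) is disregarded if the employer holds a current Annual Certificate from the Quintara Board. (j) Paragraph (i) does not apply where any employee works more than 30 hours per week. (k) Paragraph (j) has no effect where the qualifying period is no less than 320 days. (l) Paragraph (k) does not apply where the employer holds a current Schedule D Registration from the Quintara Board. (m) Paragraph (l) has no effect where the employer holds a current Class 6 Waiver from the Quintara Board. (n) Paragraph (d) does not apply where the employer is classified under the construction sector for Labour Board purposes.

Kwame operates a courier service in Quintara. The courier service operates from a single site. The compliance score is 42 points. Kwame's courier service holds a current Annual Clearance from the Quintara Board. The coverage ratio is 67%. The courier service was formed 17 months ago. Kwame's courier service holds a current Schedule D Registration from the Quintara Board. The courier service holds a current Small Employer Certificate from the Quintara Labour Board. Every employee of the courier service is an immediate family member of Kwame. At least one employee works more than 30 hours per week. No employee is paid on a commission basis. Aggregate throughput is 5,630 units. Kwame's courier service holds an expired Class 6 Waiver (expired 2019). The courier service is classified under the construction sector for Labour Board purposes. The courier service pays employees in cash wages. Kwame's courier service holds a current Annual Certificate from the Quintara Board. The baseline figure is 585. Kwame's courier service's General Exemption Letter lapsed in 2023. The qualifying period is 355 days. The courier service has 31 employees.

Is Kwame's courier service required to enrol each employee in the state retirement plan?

Yes — Kwame's courier service must enrol each employee in the state retirement plan.

Exception (a) is satisfied on its face — the compliance score is 42 points, meeting the 33 points threshold; aggregate throughput is 5,630 units, less than the 5,780 units limit. However, paragraph (f) must be considered: (f) operates against (a): the baseline figure is 585, below the 673 limit. So (a) is unavailable.
Exception (b) does not apply: the business's age is 17 months, not below 17 months.
Exception (c): the coverage ratio is 67%, below the 71% limit; every employee is an immediate family member — every condition holds. But applying paragraphs (h)–(m): (h) operates against (c): a current Annual Clearance is held. (i) operates (a current Annual Certificate is held), but is displaced by (j): (j) operates against (i): at least one employee exceeds 30 hours/week. (k) is triggered (the qualifying period is 355 days, meeting the 320 days threshold), but is overridden by (l): (l) operates against (k): a current Schedule D Registration is held. (m) is not triggered (no current Class 6 Waiver is held), so (l) stands. (c) is therefore removed.
All of (d)'s requirements are met (the employer operates from a single site; the employer's headcount is 31, less than the 33 limit). However, paragraph (n) must be considered: (n) operates against (d): the courier service is classified under the construction sector. So (d) is unavailable.
Exception (e) requires that the employer provides no cash remuneration (equity only); but employees are paid cash wages, so (e) is unavailable.
None of the exceptions is available; § 79.4 applies in full.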